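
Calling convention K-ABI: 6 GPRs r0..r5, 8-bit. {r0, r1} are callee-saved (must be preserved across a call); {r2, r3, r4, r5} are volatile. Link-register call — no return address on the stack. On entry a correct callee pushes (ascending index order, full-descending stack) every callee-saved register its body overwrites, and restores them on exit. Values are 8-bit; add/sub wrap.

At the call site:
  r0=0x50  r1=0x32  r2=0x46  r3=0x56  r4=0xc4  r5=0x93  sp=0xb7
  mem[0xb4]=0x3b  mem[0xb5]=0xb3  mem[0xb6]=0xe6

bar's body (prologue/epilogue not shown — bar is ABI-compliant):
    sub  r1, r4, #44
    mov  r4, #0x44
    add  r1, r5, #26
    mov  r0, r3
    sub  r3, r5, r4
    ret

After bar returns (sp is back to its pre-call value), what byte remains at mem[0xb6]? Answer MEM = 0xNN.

prologue: push r0 -> mem[0xb6]=0x50, sp=0xb6
prologue: push r1 -> mem[0xb5]=0x32, sp=0xb5
body[0] sub  r1, r4, #44 -> r1=0x98
body[1] mov  r4, #0x44 -> r4=0x44
body[2] add  r1, r5, #26 -> r1=0xad
body[3] mov  r0, r3 -> r0=0x56
body[4] sub  r3, r5, r4 -> r3=0x4f
epilogue: pop r1=0x32, sp=0xb6
epilogue: pop r0=0x50, sp=0xb7
prologue pushed ['r0', 'r1'] at ['0xb6', '0xb5']

MEM = 0x50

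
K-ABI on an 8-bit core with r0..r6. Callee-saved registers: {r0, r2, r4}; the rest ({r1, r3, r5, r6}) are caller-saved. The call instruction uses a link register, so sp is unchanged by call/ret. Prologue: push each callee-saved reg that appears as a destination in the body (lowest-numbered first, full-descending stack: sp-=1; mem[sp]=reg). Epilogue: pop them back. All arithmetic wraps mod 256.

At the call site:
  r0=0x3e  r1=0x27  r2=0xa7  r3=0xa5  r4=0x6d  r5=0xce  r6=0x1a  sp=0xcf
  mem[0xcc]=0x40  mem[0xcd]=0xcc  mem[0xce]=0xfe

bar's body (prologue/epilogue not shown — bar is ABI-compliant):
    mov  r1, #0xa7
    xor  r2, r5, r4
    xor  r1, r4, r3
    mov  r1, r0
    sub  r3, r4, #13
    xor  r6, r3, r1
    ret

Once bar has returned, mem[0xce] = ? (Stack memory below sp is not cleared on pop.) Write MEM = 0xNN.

MEM = 0xa7

prologue: push r2 -> mem[0xce]=0xa7, sp=0xce
body[0] mov  r1, #0xa7 -> r1=0xa7
body[1] xor  r2, r5, r4 -> r2=0xa3
body[2] xor  r1, r4, r3 -> r1=0xc8
body[3] mov  r1, r0 -> r1=0x3e
body[4] sub  r3, r4, #13 -> r3=0x60
body[5] xor  r6, r3, r1 -> r6=0x5e
epilogue: pop r2=0xa7, sp=0xcf
prologue pushed ['r2'] at ['0xce']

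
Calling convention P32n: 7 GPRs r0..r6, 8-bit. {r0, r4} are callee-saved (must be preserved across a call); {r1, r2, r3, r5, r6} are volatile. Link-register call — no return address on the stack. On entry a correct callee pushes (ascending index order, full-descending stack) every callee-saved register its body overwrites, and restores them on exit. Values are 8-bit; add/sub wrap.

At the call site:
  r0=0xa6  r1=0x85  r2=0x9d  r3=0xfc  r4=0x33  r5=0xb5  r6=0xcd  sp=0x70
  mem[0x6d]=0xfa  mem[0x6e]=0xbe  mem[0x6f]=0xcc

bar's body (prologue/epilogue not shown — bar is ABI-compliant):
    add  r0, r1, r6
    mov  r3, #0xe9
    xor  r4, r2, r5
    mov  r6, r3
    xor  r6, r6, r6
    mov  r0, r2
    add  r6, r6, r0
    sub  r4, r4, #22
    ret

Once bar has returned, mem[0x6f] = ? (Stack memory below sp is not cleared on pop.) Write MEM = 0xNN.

MEM = 0xa6

prologue: push r0 -> mem[0x6f]=0xa6, sp=0x6f
prologue: push r4 -> mem[0x6e]=0x33, sp=0x6e
body[0] add  r0, r1, r6 -> r0=0x52
body[1] mov  r3, #0xe9 -> r3=0xe9
body[2] xor  r4, r2, r5 -> r4=0x28
body[3] mov  r6, r3 -> r6=0xe9
body[4] xor  r6, r6, r6 -> r6=0x00
body[5] mov  r0, r2 -> r0=0x9d
body[6] add  r6, r6, r0 -> r6=0x9d
body[7] sub  r4, r4, #22 -> r4=0x12
epilogue: pop r4=0x33, sp=0x6f
epilogue: pop r0=0xa6, sp=0x70
prologue pushed ['r0', 'r4'] at ['0x6f', '0x6e']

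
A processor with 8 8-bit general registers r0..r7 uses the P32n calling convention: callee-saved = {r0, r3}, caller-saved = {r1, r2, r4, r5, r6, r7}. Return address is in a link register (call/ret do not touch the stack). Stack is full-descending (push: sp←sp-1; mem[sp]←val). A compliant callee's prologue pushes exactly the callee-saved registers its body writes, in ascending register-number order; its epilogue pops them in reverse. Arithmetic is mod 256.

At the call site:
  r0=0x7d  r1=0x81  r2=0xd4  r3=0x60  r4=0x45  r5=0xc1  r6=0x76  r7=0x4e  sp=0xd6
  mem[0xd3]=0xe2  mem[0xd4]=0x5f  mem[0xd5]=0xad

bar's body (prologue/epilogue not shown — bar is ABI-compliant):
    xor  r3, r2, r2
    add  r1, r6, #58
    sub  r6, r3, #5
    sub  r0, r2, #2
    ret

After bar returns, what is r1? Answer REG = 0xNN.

REG = 0xb0

prologue: push r0 -> mem[0xd5]=0x7d, sp=0xd5
prologue: push r3 -> mem[0xd4]=0x60, sp=0xd4
body[0] xor  r3, r2, r2 -> r3=0x00
body[1] add  r1, r6, #58 -> r1=0xb0
body[2] sub  r6, r3, #5 -> r6=0xfb
body[3] sub  r0, r2, #2 -> r0=0xd2
epilogue: pop r3=0x60, sp=0xd5
epilogue: pop r0=0x7d, sp=0xd6
r1 is caller-saved -> body value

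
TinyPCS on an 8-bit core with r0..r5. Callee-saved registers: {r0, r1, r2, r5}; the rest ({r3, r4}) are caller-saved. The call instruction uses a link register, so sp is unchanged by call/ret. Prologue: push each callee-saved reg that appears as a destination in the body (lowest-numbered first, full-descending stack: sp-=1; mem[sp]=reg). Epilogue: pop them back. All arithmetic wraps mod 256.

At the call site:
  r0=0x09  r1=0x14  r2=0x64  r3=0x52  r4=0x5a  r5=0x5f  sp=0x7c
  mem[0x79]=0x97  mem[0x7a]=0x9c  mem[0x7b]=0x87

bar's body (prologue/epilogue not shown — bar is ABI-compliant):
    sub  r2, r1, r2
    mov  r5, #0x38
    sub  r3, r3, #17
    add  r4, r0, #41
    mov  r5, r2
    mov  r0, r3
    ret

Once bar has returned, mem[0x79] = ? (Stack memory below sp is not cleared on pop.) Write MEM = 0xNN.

MEM = 0x5f

prologue: push r0 → mem[0x7b]=0x09, sp=0x7b
prologue: push r2 → mem[0x7a]=0x64, sp=0x7a
prologue: push r5 → mem[0x79]=0x5f, sp=0x79
body[0] sub  r2, r1, r2 → r2=0xb0
body[1] mov  r5, #0x38 → r5=0x38
body[2] sub  r3, r3, #17 → r3=0x41
body[3] add  r4, r0, #41 → r4=0x32
body[4] mov  r5, r2 → r5=0xb0
body[5] mov  r0, r3 → r0=0x41
epilogue: pop r5=0x5f, sp=0x7a
epilogue: pop r2=0x64, sp=0x7b
epilogue: pop r0=0x09, sp=0x7c
prologue pushed ['r0', 'r2', 'r5'] at ['0x7b', '0x7a', '0x79']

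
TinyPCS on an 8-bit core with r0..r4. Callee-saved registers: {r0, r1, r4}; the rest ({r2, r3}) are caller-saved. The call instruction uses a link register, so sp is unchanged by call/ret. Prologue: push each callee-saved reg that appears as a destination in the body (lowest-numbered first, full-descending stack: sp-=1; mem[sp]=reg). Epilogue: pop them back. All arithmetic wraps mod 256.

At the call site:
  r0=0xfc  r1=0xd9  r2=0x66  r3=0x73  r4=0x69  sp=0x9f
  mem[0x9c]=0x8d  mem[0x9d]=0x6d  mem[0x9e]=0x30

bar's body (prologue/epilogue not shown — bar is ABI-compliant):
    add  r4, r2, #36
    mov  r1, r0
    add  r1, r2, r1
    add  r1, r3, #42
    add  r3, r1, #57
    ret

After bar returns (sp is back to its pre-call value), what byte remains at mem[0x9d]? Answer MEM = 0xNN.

MEM = 0x69

prologue: push r1 -> mem[0x9e]=0xd9, sp=0x9e
prologue: push r4 -> mem[0x9d]=0x69, sp=0x9d
body[0] add  r4, r2, #36 -> r4=0x8a
body[1] mov  r1, r0 -> r1=0xfc
body[2] add  r1, r2, r1 -> r1=0x62
body[3] add  r1, r3, #42 -> r1=0x9d
body[4] add  r3, r1, #57 -> r3=0xd6
epilogue: pop r4=0x69, sp=0x9e
epilogue: pop r1=0xd9, sp=0x9f
prologue pushed ['r1', 'r4'] at ['0x9e', '0x9d']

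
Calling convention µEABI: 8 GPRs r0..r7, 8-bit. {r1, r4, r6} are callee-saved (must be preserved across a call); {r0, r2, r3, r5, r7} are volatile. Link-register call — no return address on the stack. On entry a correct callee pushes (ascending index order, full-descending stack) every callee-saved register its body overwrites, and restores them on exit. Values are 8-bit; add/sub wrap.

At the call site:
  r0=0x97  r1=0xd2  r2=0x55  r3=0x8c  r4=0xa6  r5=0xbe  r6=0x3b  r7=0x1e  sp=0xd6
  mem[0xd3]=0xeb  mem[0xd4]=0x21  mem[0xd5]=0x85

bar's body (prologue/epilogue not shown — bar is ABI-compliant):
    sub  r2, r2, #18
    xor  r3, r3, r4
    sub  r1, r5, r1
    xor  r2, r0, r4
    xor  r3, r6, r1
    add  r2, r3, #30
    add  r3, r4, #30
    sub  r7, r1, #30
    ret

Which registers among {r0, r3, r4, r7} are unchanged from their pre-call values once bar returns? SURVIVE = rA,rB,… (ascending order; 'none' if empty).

SURVIVE = r0,r4

prologue: push r1 -> mem[0xd5]=0xd2, sp=0xd5
body[0] sub  r2, r2, #18 -> r2=0x43
body[1] xor  r3, r3, r4 -> r3=0x2a
body[2] sub  r1, r5, r1 -> r1=0xec
body[3] xor  r2, r0, r4 -> r2=0x31
body[4] xor  r3, r6, r1 -> r3=0xd7
body[5] add  r2, r3, #30 -> r2=0xf5
body[6] add  r3, r4, #30 -> r3=0xc4
body[7] sub  r7, r1, #30 -> r7=0xce
epilogue: pop r1=0xd2, sp=0xd6
r0: caller-saved, written=False
r3: caller-saved, written=True
r4: callee-saved, written=False
r7: caller-saved, written=True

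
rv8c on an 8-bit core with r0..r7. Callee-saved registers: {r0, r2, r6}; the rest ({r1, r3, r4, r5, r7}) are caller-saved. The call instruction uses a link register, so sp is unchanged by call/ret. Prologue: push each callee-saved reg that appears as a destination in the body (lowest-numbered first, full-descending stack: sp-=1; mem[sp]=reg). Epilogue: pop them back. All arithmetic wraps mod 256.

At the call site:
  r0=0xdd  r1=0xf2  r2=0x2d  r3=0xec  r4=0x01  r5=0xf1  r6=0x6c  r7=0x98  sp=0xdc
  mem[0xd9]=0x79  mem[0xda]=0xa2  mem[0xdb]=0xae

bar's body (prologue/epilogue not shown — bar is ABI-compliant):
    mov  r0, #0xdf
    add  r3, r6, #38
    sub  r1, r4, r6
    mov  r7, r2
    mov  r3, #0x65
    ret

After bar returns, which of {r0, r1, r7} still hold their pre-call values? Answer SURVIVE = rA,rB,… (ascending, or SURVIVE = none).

SURVIVE = r0

prologue: push r0 → mem[0xdb]=0xdd, sp=0xdb
body[0] mov  r0, #0xdf → r0=0xdf
body[1] add  r3, r6, #38 → r3=0x92
body[2] sub  r1, r4, r6 → r1=0x95
body[3] mov  r7, r2 → r7=0x2d
body[4] mov  r3, #0x65 → r3=0x65
epilogue: pop r0=0xdd, sp=0xdc
r0: callee-saved, written=True
r1: caller-saved, written=True
r7: caller-saved, written=True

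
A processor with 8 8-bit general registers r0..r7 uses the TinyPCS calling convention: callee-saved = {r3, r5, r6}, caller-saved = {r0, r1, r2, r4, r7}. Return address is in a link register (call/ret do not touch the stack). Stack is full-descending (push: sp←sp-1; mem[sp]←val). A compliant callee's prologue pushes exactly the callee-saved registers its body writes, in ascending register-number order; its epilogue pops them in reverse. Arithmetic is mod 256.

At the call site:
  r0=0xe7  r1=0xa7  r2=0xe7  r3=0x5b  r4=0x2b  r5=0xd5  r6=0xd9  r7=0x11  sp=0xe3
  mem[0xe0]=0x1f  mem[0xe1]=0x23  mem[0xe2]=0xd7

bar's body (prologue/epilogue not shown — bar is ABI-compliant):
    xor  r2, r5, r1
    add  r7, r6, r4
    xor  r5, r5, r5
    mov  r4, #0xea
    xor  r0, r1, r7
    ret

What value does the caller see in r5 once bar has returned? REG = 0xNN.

REG = 0xd5

prologue: push r5 → mem[0xe2]=0xd5, sp=0xe2
body[0] xor  r2, r5, r1 → r2=0x72
body[1] add  r7, r6, r4 → r7=0x04
body[2] xor  r5, r5, r5 → r5=0x00
body[3] mov  r4, #0xea → r4=0xea
body[4] xor  r0, r1, r7 → r0=0xa3
epilogue: pop r5=0xd5, sp=0xe3
r5 is callee-saved → restored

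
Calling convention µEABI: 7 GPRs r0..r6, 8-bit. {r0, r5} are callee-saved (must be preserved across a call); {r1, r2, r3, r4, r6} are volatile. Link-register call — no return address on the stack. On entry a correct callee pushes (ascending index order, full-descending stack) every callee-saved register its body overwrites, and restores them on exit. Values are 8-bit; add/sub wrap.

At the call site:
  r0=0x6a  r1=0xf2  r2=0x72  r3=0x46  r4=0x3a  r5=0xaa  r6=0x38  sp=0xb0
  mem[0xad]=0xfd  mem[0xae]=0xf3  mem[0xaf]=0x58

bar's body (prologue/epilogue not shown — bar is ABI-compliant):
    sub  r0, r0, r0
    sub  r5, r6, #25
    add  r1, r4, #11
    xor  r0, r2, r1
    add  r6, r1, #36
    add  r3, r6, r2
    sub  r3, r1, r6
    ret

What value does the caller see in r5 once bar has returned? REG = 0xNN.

REG = 0xaa

prologue: push r0 → mem[0xaf]=0x6a, sp=0xaf
prologue: push r5 → mem[0xae]=0xaa, sp=0xae
body[0] sub  r0, r0, r0 → r0=0x00
body[1] sub  r5, r6, #25 → r5=0x1f
body[2] add  r1, r4, #11 → r1=0x45
body[3] xor  r0, r2, r1 → r0=0x37
body[4] add  r6, r1, #36 → r6=0x69
body[5] add  r3, r6, r2 → r3=0xdb
body[6] sub  r3, r1, r6 → r3=0xdc
epilogue: pop r5=0xaa, sp=0xaf
epilogue: pop r0=0x6a, sp=0xb0
r5 is callee-saved → restored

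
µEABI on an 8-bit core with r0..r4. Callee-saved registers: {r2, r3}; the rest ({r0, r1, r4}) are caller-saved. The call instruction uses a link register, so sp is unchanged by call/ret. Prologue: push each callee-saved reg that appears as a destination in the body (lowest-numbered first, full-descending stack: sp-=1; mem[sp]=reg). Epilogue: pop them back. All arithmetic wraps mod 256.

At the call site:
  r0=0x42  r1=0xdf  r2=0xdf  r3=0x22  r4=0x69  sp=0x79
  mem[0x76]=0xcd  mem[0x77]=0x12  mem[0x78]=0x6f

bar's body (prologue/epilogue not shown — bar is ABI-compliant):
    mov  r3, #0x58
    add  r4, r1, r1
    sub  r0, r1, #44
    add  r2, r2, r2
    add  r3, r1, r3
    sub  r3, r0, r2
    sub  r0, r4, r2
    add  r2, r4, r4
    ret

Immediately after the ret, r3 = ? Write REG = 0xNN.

REG = 0x22

prologue: push r2 -> mem[0x78]=0xdf, sp=0x78
prologue: push r3 -> mem[0x77]=0x22, sp=0x77
body[0] mov  r3, #0x58 -> r3=0x58
body[1] add  r4, r1, r1 -> r4=0xbe
body[2] sub  r0, r1, #44 -> r0=0xb3
body[3] add  r2, r2, r2 -> r2=0xbe
body[4] add  r3, r1, r3 -> r3=0x37
body[5] sub  r3, r0, r2 -> r3=0xf5
body[6] sub  r0, r4, r2 -> r0=0x00
body[7] add  r2, r4, r4 -> r2=0x7c
epilogue: pop r3=0x22, sp=0x78
epilogue: pop r2=0xdf, sp=0x79
r3 is callee-saved -> restored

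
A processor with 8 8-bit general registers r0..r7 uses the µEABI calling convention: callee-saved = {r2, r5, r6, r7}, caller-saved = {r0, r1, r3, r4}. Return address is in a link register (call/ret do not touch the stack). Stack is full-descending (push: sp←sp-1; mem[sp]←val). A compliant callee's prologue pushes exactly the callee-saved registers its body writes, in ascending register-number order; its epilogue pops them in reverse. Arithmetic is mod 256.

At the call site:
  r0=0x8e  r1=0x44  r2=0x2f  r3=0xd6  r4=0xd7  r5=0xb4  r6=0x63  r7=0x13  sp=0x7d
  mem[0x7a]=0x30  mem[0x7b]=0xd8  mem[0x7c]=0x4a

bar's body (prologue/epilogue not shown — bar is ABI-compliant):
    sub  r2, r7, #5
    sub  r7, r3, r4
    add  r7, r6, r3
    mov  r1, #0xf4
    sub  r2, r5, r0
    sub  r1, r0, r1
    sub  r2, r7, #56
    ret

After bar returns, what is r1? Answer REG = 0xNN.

REG = 0x9a

prologue: push r2 -> mem[0x7c]=0x2f, sp=0x7c
prologue: push r7 -> mem[0x7b]=0x13, sp=0x7b
body[0] sub  r2, r7, #5 -> r2=0x0e
body[1] sub  r7, r3, r4 -> r7=0xff
body[2] add  r7, r6, r3 -> r7=0x39
body[3] mov  r1, #0xf4 -> r1=0xf4
body[4] sub  r2, r5, r0 -> r2=0x26
body[5] sub  r1, r0, r1 -> r1=0x9a
body[6] sub  r2, r7, #56 -> r2=0x01
epilogue: pop r7=0x13, sp=0x7c
epilogue: pop r2=0x2f, sp=0x7d
r1 is caller-saved -> body value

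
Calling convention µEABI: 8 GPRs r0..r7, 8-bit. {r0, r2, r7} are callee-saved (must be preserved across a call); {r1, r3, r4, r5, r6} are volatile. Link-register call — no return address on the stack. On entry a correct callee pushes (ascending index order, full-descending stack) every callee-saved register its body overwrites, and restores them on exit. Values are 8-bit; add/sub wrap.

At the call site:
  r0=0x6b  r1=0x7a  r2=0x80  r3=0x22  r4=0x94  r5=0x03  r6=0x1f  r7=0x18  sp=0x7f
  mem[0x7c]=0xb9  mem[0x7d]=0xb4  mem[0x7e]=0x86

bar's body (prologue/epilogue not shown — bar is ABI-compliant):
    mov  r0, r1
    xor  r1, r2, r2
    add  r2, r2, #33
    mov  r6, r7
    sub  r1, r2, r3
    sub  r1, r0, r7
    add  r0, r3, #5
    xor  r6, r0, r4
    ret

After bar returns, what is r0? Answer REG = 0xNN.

REG = 0x6b

prologue: push r0 -> mem[0x7e]=0x6b, sp=0x7e
prologue: push r2 -> mem[0x7d]=0x80, sp=0x7d
body[0] mov  r0, r1 -> r0=0x7a
body[1] xor  r1, r2, r2 -> r1=0x00
body[2] add  r2, r2, #33 -> r2=0xa1
body[3] mov  r6, r7 -> r6=0x18
body[4] sub  r1, r2, r3 -> r1=0x7f
body[5] sub  r1, r0, r7 -> r1=0x62
body[6] add  r0, r3, #5 -> r0=0x27
body[7] xor  r6, r0, r4 -> r6=0xb3
epilogue: pop r2=0x80, sp=0x7e
epilogue: pop r0=0x6b, sp=0x7f
r0 is callee-saved -> restored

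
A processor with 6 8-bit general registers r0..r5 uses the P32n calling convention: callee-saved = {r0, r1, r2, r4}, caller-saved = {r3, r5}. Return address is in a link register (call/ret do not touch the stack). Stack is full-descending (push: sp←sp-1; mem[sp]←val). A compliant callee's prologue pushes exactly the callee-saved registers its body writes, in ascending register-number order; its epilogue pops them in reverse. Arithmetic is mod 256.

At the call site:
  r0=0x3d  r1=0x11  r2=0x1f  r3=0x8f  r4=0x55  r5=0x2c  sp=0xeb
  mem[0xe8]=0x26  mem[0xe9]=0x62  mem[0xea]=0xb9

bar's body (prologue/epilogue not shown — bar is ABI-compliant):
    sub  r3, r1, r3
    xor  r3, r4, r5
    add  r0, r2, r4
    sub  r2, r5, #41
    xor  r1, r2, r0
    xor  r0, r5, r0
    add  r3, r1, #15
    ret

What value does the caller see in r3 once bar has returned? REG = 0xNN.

REG = 0x86

prologue: push r0 → mem[0xea]=0x3d, sp=0xea
prologue: push r1 → mem[0xe9]=0x11, sp=0xe9
prologue: push r2 → mem[0xe8]=0x1f, sp=0xe8
body[0] sub  r3, r1, r3 → r3=0x82
body[1] xor  r3, r4, r5 → r3=0x79
body[2] add  r0, r2, r4 → r0=0x74
body[3] sub  r2, r5, #41 → r2=0x03
body[4] xor  r1, r2, r0 → r1=0x77
body[5] xor  r0, r5, r0 → r0=0x58
body[6] add  r3, r1, #15 → r3=0x86
epilogue: pop r2=0x1f, sp=0xe9
epilogue: pop r1=0x11, sp=0xea
epilogue: pop r0=0x3d, sp=0xeb
r3 is caller-saved → body value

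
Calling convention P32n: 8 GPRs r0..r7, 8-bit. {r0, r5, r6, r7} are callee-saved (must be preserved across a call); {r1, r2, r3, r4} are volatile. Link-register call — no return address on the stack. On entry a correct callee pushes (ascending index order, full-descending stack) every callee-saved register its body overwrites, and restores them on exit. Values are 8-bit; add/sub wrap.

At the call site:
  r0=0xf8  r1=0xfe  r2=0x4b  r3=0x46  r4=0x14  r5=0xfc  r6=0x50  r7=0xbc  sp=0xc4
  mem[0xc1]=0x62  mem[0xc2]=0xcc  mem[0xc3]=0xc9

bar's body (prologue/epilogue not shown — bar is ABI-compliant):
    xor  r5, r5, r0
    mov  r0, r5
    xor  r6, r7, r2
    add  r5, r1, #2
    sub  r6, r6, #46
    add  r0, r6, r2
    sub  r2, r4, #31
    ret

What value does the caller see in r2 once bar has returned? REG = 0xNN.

prologue: push r0 → mem[0xc3]=0xf8, sp=0xc3
prologue: push r5 → mem[0xc2]=0xfc, sp=0xc2
prologue: push r6 → mem[0xc1]=0x50, sp=0xc1
body[0] xor  r5, r5, r0 → r5=0x04
body[1] mov  r0, r5 → r0=0x04
body[2] xor  r6, r7, r2 → r6=0xf7
body[3] add  r5, r1, #2 → r5=0x00
body[4] sub  r6, r6, #46 → r6=0xc9
body[5] add  r0, r6, r2 → r0=0x14
body[6] sub  r2, r4, #31 → r2=0xf5
epilogue: pop r6=0x50, sp=0xc2
epilogue: pop r5=0xfc, sp=0xc3
epilogue: pop r0=0xf8, sp=0xc4
r2 is caller-saved → body value

REG = 0xf5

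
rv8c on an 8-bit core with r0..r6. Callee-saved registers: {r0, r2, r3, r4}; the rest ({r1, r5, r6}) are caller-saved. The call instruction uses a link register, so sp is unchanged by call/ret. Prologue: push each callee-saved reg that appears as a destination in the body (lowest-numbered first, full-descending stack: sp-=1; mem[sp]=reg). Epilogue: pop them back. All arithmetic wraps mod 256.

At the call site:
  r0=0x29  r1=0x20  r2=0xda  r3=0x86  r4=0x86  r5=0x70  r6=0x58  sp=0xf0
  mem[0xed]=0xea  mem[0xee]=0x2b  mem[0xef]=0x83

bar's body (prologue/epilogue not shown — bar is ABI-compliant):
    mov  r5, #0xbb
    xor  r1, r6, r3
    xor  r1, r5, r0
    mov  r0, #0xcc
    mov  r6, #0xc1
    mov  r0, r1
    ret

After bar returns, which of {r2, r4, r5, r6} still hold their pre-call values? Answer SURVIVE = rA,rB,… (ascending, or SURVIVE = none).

prologue: push r0 -> mem[0xef]=0x29, sp=0xef
body[0] mov  r5, #0xbb -> r5=0xbb
body[1] xor  r1, r6, r3 -> r1=0xde
body[2] xor  r1, r5, r0 -> r1=0x92
body[3] mov  r0, #0xcc -> r0=0xcc
body[4] mov  r6, #0xc1 -> r6=0xc1
body[5] mov  r0, r1 -> r0=0x92
epilogue: pop r0=0x29, sp=0xf0
r2: callee-saved, written=False
r4: callee-saved, written=False
r5: caller-saved, written=True
r6: caller-saved, written=True

SURVIVE = r2,r4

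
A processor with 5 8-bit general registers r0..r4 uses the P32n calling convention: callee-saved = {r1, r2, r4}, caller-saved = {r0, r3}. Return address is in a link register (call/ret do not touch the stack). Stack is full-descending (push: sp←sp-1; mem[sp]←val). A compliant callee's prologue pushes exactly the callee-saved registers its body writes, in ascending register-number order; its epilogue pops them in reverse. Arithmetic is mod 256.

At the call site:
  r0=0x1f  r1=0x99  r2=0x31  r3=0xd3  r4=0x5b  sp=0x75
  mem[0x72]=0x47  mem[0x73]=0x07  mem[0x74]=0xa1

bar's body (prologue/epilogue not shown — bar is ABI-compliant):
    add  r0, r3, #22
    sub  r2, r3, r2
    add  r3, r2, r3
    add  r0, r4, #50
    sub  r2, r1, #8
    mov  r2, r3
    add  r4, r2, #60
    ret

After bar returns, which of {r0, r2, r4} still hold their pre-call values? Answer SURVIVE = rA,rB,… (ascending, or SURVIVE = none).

SURVIVE = r2,r4

prologue: push r2 -> mem[0x74]=0x31, sp=0x74
prologue: push r4 -> mem[0x73]=0x5b, sp=0x73
body[0] add  r0, r3, #22 -> r0=0xe9
body[1] sub  r2, r3, r2 -> r2=0xa2
body[2] add  r3, r2, r3 -> r3=0x75
body[3] add  r0, r4, #50 -> r0=0x8d
body[4] sub  r2, r1, #8 -> r2=0x91
body[5] mov  r2, r3 -> r2=0x75
body[6] add  r4, r2, #60 -> r4=0xb1
epilogue: pop r4=0x5b, sp=0x74
epilogue: pop r2=0x31, sp=0x75
r0: caller-saved, written=True
r2: callee-saved, written=True
r4: callee-saved, written=True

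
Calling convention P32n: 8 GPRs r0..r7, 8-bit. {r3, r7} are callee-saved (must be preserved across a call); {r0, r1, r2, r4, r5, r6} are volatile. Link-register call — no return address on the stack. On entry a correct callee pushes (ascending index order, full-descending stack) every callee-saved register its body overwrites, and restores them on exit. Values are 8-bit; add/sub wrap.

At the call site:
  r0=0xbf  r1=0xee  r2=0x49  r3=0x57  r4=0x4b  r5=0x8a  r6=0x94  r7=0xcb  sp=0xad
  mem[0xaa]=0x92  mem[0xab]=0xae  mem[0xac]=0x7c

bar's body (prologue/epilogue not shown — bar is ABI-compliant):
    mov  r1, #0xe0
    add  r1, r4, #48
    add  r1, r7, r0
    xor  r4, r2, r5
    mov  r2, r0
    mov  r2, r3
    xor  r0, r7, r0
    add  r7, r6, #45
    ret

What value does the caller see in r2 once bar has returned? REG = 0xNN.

prologue: push r7 → mem[0xac]=0xcb, sp=0xac
body[0] mov  r1, #0xe0 → r1=0xe0
body[1] add  r1, r4, #48 → r1=0x7b
body[2] add  r1, r7, r0 → r1=0x8a
body[3] xor  r4, r2, r5 → r4=0xc3
body[4] mov  r2, r0 → r2=0xbf
body[5] mov  r2, r3 → r2=0x57
body[6] xor  r0, r7, r0 → r0=0x74
body[7] add  r7, r6, #45 → r7=0xc1
epilogue: pop r7=0xcb, sp=0xad
r2 is caller-saved → body value

REG = 0x57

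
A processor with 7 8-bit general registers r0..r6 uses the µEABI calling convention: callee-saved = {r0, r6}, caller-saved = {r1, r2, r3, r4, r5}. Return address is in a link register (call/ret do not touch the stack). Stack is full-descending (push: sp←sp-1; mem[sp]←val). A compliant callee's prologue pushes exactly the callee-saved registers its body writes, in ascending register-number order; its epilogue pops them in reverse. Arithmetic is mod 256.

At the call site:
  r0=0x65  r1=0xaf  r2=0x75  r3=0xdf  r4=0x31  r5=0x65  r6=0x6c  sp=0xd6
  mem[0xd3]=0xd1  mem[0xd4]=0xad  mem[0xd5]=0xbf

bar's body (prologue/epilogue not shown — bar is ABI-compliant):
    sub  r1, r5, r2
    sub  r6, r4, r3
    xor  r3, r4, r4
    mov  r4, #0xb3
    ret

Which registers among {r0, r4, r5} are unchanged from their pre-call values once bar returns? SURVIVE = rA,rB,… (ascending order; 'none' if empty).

prologue: push r6 -> mem[0xd5]=0x6c, sp=0xd5
body[0] sub  r1, r5, r2 -> r1=0xf0
body[1] sub  r6, r4, r3 -> r6=0x52
body[2] xor  r3, r4, r4 -> r3=0x00
body[3] mov  r4, #0xb3 -> r4=0xb3
epilogue: pop r6=0x6c, sp=0xd6
r0: callee-saved, written=False
r4: caller-saved, written=True
r5: caller-saved, written=False

SURVIVE = r0,r5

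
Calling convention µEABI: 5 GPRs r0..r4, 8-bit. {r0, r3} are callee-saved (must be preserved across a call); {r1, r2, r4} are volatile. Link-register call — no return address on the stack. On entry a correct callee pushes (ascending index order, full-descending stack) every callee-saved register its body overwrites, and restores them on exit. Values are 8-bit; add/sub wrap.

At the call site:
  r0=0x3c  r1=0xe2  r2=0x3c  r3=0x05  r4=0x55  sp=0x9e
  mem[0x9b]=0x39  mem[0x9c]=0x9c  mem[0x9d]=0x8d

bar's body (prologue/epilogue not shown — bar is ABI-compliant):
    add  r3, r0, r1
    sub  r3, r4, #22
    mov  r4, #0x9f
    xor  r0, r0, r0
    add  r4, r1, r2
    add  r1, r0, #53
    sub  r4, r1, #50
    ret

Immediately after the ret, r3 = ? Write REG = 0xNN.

REG = 0x05

prologue: push r0 -> mem[0x9d]=0x3c, sp=0x9d
prologue: push r3 -> mem[0x9c]=0x05, sp=0x9c
body[0] add  r3, r0, r1 -> r3=0x1e
body[1] sub  r3, r4, #22 -> r3=0x3f
body[2] mov  r4, #0x9f -> r4=0x9f
body[3] xor  r0, r0, r0 -> r0=0x00
body[4] add  r4, r1, r2 -> r4=0x1e
body[5] add  r1, r0, #53 -> r1=0x35
body[6] sub  r4, r1, #50 -> r4=0x03
epilogue: pop r3=0x05, sp=0x9d
epilogue: pop r0=0x3c, sp=0x9e
r3 is callee-saved -> restored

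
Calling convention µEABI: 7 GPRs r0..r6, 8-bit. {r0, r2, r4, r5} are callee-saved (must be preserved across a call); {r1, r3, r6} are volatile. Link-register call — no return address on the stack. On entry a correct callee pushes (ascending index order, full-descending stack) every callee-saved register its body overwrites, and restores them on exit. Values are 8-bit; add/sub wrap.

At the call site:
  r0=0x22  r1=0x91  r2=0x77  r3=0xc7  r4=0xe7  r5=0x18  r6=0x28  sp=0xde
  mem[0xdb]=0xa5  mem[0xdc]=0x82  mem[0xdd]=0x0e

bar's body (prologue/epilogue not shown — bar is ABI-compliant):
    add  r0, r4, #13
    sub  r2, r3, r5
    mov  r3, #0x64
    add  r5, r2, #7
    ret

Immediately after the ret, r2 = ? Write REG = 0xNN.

REG = 0x77

prologue: push r0 -> mem[0xdd]=0x22, sp=0xdd
prologue: push r2 -> mem[0xdc]=0x77, sp=0xdc
prologue: push r5 -> mem[0xdb]=0x18, sp=0xdb
body[0] add  r0, r4, #13 -> r0=0xf4
body[1] sub  r2, r3, r5 -> r2=0xaf
body[2] mov  r3, #0x64 -> r3=0x64
body[3] add  r5, r2, #7 -> r5=0xb6
epilogue: pop r5=0x18, sp=0xdc
epilogue: pop r2=0x77, sp=0xdd
epilogue: pop r0=0x22, sp=0xde
r2 is callee-saved -> restored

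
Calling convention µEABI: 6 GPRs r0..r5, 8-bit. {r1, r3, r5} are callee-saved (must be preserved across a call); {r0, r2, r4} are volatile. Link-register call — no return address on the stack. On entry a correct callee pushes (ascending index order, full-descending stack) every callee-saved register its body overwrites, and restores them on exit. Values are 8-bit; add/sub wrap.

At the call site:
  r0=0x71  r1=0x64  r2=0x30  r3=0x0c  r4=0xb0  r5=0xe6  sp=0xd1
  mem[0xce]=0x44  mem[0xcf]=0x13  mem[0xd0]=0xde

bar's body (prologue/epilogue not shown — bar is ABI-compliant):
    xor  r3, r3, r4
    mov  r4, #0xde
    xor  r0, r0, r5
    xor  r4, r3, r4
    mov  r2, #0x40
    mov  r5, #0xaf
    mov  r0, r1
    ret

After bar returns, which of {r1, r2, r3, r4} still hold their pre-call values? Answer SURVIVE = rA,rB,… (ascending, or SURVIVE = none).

prologue: push r3 → mem[0xd0]=0x0c, sp=0xd0
prologue: push r5 → mem[0xcf]=0xe6, sp=0xcf
body[0] xor  r3, r3, r4 → r3=0xbc
body[1] mov  r4, #0xde → r4=0xde
body[2] xor  r0, r0, r5 → r0=0x97
body[3] xor  r4, r3, r4 → r4=0x62
body[4] mov  r2, #0x40 → r2=0x40
body[5] mov  r5, #0xaf → r5=0xaf
body[6] mov  r0, r1 → r0=0x64
epilogue: pop r5=0xe6, sp=0xd0
epilogue: pop r3=0x0c, sp=0xd1
r1: callee-saved, written=False
r2: caller-saved, written=True
r3: callee-saved, written=True
r4: caller-saved, written=True

SURVIVE = r1,r3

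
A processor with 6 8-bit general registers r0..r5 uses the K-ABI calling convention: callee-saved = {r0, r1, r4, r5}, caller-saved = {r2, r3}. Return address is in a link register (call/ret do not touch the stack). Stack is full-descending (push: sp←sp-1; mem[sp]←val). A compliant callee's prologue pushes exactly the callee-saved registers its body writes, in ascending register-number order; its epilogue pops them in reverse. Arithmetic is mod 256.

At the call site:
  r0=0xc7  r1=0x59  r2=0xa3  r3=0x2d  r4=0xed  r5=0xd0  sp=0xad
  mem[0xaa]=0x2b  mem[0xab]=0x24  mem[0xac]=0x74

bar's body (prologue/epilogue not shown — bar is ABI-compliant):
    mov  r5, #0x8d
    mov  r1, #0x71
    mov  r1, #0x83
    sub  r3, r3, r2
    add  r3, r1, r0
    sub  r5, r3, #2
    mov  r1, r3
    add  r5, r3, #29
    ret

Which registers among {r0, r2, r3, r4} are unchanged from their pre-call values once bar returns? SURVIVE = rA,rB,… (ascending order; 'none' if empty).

SURVIVE = r0,r2,r4

prologue: push r1 -> mem[0xac]=0x59, sp=0xac
prologue: push r5 -> mem[0xab]=0xd0, sp=0xab
body[0] mov  r5, #0x8d -> r5=0x8d
body[1] mov  r1, #0x71 -> r1=0x71
body[2] mov  r1, #0x83 -> r1=0x83
body[3] sub  r3, r3, r2 -> r3=0x8a
body[4] add  r3, r1, r0 -> r3=0x4a
body[5] sub  r5, r3, #2 -> r5=0x48
body[6] mov  r1, r3 -> r1=0x4a
body[7] add  r5, r3, #29 -> r5=0x67
epilogue: pop r5=0xd0, sp=0xac
epilogue: pop r1=0x59, sp=0xad
r0: callee-saved, written=False
r2: caller-saved, written=False
r3: caller-saved, written=True
r4: callee-saved, written=False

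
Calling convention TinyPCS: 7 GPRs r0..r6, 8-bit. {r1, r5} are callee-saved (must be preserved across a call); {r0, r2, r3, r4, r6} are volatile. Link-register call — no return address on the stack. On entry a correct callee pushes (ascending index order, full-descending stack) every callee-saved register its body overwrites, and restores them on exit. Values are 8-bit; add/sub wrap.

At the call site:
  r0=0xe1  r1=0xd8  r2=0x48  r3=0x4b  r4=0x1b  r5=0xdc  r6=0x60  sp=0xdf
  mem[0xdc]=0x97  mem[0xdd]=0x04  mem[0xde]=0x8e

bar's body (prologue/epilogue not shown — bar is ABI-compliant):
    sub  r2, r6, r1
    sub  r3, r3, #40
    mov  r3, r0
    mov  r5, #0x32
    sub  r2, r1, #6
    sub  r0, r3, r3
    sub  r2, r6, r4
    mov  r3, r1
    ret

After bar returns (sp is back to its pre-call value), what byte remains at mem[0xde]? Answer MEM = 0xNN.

prologue: push r5 → mem[0xde]=0xdc, sp=0xde
body[0] sub  r2, r6, r1 → r2=0x88
body[1] sub  r3, r3, #40 → r3=0x23
body[2] mov  r3, r0 → r3=0xe1
body[3] mov  r5, #0x32 → r5=0x32
body[4] sub  r2, r1, #6 → r2=0xd2
body[5] sub  r0, r3, r3 → r0=0x00
body[6] sub  r2, r6, r4 → r2=0x45
body[7] mov  r3, r1 → r3=0xd8
epilogue: pop r5=0xdc, sp=0xdf
prologue pushed ['r5'] at ['0xde']

MEM = 0xdc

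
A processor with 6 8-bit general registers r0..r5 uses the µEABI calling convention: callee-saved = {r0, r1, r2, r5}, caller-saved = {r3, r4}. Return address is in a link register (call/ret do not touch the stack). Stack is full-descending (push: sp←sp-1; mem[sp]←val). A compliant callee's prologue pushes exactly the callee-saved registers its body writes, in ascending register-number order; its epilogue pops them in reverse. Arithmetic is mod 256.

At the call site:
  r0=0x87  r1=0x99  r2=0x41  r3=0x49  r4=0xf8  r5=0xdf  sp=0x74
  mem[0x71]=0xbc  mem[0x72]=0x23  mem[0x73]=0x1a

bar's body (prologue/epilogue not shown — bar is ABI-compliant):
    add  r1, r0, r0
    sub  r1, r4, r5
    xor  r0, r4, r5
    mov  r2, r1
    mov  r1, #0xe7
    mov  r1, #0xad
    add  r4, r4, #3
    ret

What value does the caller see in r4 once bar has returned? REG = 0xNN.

prologue: push r0 → mem[0x73]=0x87, sp=0x73
prologue: push r1 → mem[0x72]=0x99, sp=0x72
prologue: push r2 → mem[0x71]=0x41, sp=0x71
body[0] add  r1, r0, r0 → r1=0x0e
body[1] sub  r1, r4, r5 → r1=0x19
body[2] xor  r0, r4, r5 → r0=0x27
body[3] mov  r2, r1 → r2=0x19
body[4] mov  r1, #0xe7 → r1=0xe7
body[5] mov  r1, #0xad → r1=0xad
body[6] add  r4, r4, #3 → r4=0xfb
epilogue: pop r2=0x41, sp=0x72
epilogue: pop r1=0x99, sp=0x73
epilogue: pop r0=0x87, sp=0x74
r4 is caller-saved → body value

REG = 0xfb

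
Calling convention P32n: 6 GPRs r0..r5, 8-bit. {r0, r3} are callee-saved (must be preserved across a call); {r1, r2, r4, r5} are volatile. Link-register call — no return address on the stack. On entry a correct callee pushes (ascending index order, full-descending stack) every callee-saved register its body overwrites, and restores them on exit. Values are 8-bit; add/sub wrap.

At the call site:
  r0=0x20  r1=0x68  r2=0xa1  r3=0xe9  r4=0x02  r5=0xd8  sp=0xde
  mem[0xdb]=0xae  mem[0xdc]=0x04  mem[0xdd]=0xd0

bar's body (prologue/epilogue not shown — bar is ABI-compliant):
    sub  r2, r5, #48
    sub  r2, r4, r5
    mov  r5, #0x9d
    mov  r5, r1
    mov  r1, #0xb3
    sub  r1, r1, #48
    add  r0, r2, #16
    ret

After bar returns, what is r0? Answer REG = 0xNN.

prologue: push r0 -> mem[0xdd]=0x20, sp=0xdd
body[0] sub  r2, r5, #48 -> r2=0xa8
body[1] sub  r2, r4, r5 -> r2=0x2a
body[2] mov  r5, #0x9d -> r5=0x9d
body[3] mov  r5, r1 -> r5=0x68
body[4] mov  r1, #0xb3 -> r1=0xb3
body[5] sub  r1, r1, #48 -> r1=0x83
body[6] add  r0, r2, #16 -> r0=0x3a
epilogue: pop r0=0x20, sp=0xde
r0 is callee-saved -> restored

REG = 0x20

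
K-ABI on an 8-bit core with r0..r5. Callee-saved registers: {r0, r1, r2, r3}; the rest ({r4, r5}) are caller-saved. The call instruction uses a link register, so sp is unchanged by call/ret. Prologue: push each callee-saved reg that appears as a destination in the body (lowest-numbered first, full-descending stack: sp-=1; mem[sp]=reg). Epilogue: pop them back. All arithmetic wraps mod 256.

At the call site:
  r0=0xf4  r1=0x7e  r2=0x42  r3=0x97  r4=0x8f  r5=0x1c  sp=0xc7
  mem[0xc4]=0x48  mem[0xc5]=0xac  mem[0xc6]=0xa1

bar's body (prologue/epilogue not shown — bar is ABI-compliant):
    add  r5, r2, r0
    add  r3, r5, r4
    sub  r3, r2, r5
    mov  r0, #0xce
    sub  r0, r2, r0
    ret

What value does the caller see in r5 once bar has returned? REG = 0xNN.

REG = 0x36

prologue: push r0 → mem[0xc6]=0xf4, sp=0xc6
prologue: push r3 → mem[0xc5]=0x97, sp=0xc5
body[0] add  r5, r2, r0 → r5=0x36
body[1] add  r3, r5, r4 → r3=0xc5
body[2] sub  r3, r2, r5 → r3=0x0c
body[3] mov  r0, #0xce → r0=0xce
body[4] sub  r0, r2, r0 → r0=0x74
epilogue: pop r3=0x97, sp=0xc6
epilogue: pop r0=0xf4, sp=0xc7
r5 is caller-saved → body value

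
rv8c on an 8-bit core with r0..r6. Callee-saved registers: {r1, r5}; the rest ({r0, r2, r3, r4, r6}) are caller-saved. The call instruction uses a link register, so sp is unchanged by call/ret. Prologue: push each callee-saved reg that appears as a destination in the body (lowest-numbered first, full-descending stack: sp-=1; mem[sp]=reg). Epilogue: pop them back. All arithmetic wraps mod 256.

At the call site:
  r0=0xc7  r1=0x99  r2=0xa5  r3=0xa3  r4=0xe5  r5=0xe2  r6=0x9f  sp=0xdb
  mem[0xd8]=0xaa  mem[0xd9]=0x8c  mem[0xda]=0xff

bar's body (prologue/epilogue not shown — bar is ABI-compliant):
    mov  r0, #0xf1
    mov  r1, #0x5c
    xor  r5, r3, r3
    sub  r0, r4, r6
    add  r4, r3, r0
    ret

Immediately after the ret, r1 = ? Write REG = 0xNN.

REG = 0x99

prologue: push r1 -> mem[0xda]=0x99, sp=0xda
prologue: push r5 -> mem[0xd9]=0xe2, sp=0xd9
body[0] mov  r0, #0xf1 -> r0=0xf1
body[1] mov  r1, #0x5c -> r1=0x5c
body[2] xor  r5, r3, r3 -> r5=0x00
body[3] sub  r0, r4, r6 -> r0=0x46
body[4] add  r4, r3, r0 -> r4=0xe9
epilogue: pop r5=0xe2, sp=0xda
epilogue: pop r1=0x99, sp=0xdb
r1 is callee-saved -> restored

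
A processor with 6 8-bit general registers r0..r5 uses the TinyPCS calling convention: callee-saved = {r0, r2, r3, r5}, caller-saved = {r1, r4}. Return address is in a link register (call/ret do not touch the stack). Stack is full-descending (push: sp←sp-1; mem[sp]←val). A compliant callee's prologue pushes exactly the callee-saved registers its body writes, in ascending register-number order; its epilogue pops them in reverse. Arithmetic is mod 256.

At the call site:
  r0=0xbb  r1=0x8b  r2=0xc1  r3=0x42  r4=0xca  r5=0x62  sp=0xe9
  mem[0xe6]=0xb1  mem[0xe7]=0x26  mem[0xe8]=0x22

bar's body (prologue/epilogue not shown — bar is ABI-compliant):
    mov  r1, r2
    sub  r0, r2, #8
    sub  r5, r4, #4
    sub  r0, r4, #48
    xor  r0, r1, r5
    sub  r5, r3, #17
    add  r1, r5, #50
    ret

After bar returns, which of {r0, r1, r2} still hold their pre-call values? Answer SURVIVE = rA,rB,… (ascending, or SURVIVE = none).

SURVIVE = r0,r2

prologue: push r0 → mem[0xe8]=0xbb, sp=0xe8
prologue: push r5 → mem[0xe7]=0x62, sp=0xe7
body[0] mov  r1, r2 → r1=0xc1
body[1] sub  r0, r2, #8 → r0=0xb9
body[2] sub  r5, r4, #4 → r5=0xc6
body[3] sub  r0, r4, #48 → r0=0x9a
body[4] xor  r0, r1, r5 → r0=0x07
body[5] sub  r5, r3, #17 → r5=0x31
body[6] add  r1, r5, #50 → r1=0x63
epilogue: pop r5=0x62, sp=0xe8
epilogue: pop r0=0xbb, sp=0xe9
r0: callee-saved, written=True
r1: caller-saved, written=True
r2: callee-saved, written=False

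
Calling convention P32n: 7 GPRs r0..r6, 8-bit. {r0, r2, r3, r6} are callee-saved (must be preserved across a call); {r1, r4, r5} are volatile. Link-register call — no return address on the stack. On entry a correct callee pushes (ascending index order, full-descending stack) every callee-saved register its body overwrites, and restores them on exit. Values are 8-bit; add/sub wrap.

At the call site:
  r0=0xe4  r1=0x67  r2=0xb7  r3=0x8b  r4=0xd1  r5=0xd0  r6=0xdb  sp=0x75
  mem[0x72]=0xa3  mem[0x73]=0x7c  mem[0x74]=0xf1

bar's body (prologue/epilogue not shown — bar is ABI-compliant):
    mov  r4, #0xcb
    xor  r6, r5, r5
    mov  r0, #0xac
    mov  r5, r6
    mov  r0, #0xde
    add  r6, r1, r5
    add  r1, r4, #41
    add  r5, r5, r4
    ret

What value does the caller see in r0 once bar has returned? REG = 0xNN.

prologue: push r0 -> mem[0x74]=0xe4, sp=0x74
prologue: push r6 -> mem[0x73]=0xdb, sp=0x73
body[0] mov  r4, #0xcb -> r4=0xcb
body[1] xor  r6, r5, r5 -> r6=0x00
body[2] mov  r0, #0xac -> r0=0xac
body[3] mov  r5, r6 -> r5=0x00
body[4] mov  r0, #0xde -> r0=0xde
body[5] add  r6, r1, r5 -> r6=0x67
body[6] add  r1, r4, #41 -> r1=0xf4
body[7] add  r5, r5, r4 -> r5=0xcb
epilogue: pop r6=0xdb, sp=0x74
epilogue: pop r0=0xe4, sp=0x75
r0 is callee-saved -> restored

REG = 0xe4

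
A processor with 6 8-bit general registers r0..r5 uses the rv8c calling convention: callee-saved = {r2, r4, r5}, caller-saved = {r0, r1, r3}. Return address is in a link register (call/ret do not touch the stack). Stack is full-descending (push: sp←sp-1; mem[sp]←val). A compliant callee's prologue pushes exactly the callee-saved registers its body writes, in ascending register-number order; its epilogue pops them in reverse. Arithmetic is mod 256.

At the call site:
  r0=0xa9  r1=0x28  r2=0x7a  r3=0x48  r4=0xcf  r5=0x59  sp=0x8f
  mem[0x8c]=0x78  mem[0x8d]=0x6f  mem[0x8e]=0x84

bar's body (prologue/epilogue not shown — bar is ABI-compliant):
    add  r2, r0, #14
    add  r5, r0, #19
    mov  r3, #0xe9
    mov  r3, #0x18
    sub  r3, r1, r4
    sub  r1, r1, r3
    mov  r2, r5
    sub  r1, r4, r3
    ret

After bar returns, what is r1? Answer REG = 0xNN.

REG = 0x76

prologue: push r2 -> mem[0x8e]=0x7a, sp=0x8e
prologue: push r5 -> mem[0x8d]=0x59, sp=0x8d
body[0] add  r2, r0, #14 -> r2=0xb7
body[1] add  r5, r0, #19 -> r5=0xbc
body[2] mov  r3, #0xe9 -> r3=0xe9
body[3] mov  r3, #0x18 -> r3=0x18
body[4] sub  r3, r1, r4 -> r3=0x59
body[5] sub  r1, r1, r3 -> r1=0xcf
body[6] mov  r2, r5 -> r2=0xbc
body[7] sub  r1, r4, r3 -> r1=0x76
epilogue: pop r5=0x59, sp=0x8e
epilogue: pop r2=0x7a, sp=0x8f
r1 is caller-saved -> body value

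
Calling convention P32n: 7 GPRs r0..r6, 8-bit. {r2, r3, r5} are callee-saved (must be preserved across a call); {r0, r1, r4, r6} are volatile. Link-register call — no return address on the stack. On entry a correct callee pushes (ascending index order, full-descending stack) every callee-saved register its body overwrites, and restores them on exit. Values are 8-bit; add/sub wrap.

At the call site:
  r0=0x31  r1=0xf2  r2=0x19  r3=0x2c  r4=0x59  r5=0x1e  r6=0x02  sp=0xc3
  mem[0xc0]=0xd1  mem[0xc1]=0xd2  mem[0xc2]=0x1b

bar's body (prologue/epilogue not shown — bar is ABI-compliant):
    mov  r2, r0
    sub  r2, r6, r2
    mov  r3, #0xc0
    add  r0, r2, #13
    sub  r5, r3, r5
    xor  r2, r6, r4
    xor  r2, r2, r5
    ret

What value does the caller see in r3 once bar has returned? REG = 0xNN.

prologue: push r2 -> mem[0xc2]=0x19, sp=0xc2
prologue: push r3 -> mem[0xc1]=0x2c, sp=0xc1
prologue: push r5 -> mem[0xc0]=0x1e, sp=0xc0
body[0] mov  r2, r0 -> r2=0x31
body[1] sub  r2, r6, r2 -> r2=0xd1
body[2] mov  r3, #0xc0 -> r3=0xc0
body[3] add  r0, r2, #13 -> r0=0xde
body[4] sub  r5, r3, r5 -> r5=0xa2
body[5] xor  r2, r6, r4 -> r2=0x5b
body[6] xor  r2, r2, r5 -> r2=0xf9
epilogue: pop r5=0x1e, sp=0xc1
epilogue: pop r3=0x2c, sp=0xc2
epilogue: pop r2=0x19, sp=0xc3
r3 is callee-saved -> restored

REG = 0x2c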